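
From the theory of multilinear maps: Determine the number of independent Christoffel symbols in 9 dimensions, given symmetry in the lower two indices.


Christoffel symbols Gamma^k_{ij} are symmetric in i,j, so there are d * d(d+1)/2 independent symbols.
d = 9
d(d+1)/2 = 9 * 10 / 2 = 45
Total = 9 * 45 = 405

405


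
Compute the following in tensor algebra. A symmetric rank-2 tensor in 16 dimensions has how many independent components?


A symmetric rank-2 tensor in d dimensions has d(d+1)/2 independent components.
d = 16
d(d+1)/2 = 16 * 17 / 2 = 272 / 2 = 136

136


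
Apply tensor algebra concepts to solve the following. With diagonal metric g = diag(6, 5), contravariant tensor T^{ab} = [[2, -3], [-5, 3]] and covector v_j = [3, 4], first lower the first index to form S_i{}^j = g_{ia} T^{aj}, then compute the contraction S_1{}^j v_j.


Step 1: lower the first index. For a diagonal metric, g_{ia} T^{aj} = g_{ii} T^{ij} (no sum on i).
g_{11} = 6
S_1{}^1 = 6 * T^{11} = 6 * 2 = 12
S_1{}^2 = 6 * T^{12} = 6 * -3 = -18
Step 2: contract S_1{}^j with v_j.
S_1{}^1 * v_1 = 12 * 3 = 36
S_1{}^2 * v_2 = -18 * 4 = -72
Result = 36 + -72 = -36

-36


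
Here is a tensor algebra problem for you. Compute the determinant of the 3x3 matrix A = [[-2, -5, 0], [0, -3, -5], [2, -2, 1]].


Expanding along the first row, det(A) = a11*M_11 - a12*M_12 + a13*M_13, where M_1j is the (1,j) minor.
Minor M_11 = -3*1 - -5*-2 = -13
Minor M_12 = 0*1 - -5*2 = 10
Minor M_13 = 0*-2 - -3*2 = 6
det = -2*(-13) - -5*(10) + 0*(6)
    = 26 - -50 + 0
    = 76

76


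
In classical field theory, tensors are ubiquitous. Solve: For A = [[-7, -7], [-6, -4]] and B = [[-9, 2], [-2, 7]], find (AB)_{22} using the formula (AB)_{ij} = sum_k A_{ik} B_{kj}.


(AB)_{ij} = sum_k A_{ik} B_{kj}.
For i=2, j=2:
A_{21} * B_{12} = -6 * 2 = -12
A_{22} * B_{22} = -4 * 7 = -28
Sum = -12 + -28 = -40

-40


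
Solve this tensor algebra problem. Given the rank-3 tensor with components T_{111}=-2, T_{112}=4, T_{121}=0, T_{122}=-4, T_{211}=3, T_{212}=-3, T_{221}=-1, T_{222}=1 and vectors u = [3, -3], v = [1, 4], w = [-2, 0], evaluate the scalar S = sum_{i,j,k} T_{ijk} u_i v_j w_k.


S = sum over i,j,k of T_{ijk} u_i v_j w_k. Expanding all 8 terms:
T_{111}*u_1*v_1*w_1 = -2*3*1*-2 = 12  (running total: 12)
T_{112}*u_1*v_1*w_2 = 4*3*1*0 = 0  (running total: 12)
T_{121}*u_1*v_2*w_1 = 0*3*4*-2 = 0  (running total: 12)
T_{122}*u_1*v_2*w_2 = -4*3*4*0 = 0  (running total: 12)
T_{211}*u_2*v_1*w_1 = 3*-3*1*-2 = 18  (running total: 30)
T_{212}*u_2*v_1*w_2 = -3*-3*1*0 = 0  (running total: 30)
T_{221}*u_2*v_2*w_1 = -1*-3*4*-2 = -24  (running total: 6)
T_{222}*u_2*v_2*w_2 = 1*-3*4*0 = 0  (running total: 6)
S = 6

6


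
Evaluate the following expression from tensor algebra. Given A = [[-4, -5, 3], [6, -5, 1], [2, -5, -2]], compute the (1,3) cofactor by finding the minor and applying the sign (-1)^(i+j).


To find cofactor C_{13}, delete row 1 and column 3.
The resulting 2x2 submatrix is: [[6, -5], [2, -5]]
Minor M_{13} = 6*-5 - -5*2
  = -30 - -10 = -20
Sign = (-1)^(1+3) = (-1)^4 = 1
Cofactor C_{13} = 1 * -20 = -20

-20


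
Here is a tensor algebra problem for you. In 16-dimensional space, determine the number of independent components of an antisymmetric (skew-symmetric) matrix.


An antisymmetric rank-2 tensor satisfies A_{ij} = -A_{ji}, so diagonal entries are zero.
The independent components are the upper-triangular entries: C(n, 2) = n(n-1)/2.
n = 16
C(16, 2) = 16 * 15 / 2 = 240 / 2 = 120

120


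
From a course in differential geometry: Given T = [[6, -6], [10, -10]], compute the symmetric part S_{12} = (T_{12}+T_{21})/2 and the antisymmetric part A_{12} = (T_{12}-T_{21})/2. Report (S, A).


T_{12} = -6
T_{21} = 10
S_{12} = (-6 + 10)/2 = 4/2 = 2
A_{12} = (-6 - 10)/2 = -16/2 = -8
Check: S + A = 2 + -8 = -6 = T_{12}.

(2, -8)


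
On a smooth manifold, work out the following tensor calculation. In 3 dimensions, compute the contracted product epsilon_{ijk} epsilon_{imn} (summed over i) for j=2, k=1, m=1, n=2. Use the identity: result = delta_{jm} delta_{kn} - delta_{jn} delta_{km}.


Using the identity: epsilon_{ijk} epsilon_{imn} = delta_{jm} delta_{kn} - delta_{jn} delta_{km}.
delta_{21} = 0
delta_{12} = 0
delta_{22} = 1
delta_{11} = 1
Result = 0 * 0 - 1 * 1 = 0 - 1 = -1

-1


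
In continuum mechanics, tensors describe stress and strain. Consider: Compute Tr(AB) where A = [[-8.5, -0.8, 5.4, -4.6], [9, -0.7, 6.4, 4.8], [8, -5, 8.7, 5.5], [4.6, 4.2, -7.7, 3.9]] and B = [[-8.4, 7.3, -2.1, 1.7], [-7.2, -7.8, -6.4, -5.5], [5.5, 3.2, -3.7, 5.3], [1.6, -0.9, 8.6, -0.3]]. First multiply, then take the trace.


Tr(AB) = sum_i (AB)_{ii} where (AB)_{ii} = sum_k A_{ik} B_{ki}.
(AB)_{11} = -8.5*-8.4 + -0.8*-7.2 + 5.4*5.5 + -4.6*1.6 = 99.5
(AB)_{22} = 9*7.3 + -0.7*-7.8 + 6.4*3.2 + 4.8*-0.9 = 87.32
(AB)_{33} = 8*-2.1 + -5*-6.4 + 8.7*-3.7 + 5.5*8.6 = 30.31
(AB)_{44} = 4.6*1.7 + 4.2*-5.5 + -7.7*5.3 + 3.9*-0.3 = -57.26
Tr(AB) = 99.5 + 87.32 + 30.31 + -57.26 = 159.87

159.87


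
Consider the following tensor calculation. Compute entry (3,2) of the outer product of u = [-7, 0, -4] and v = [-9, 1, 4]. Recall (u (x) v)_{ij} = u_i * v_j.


The outer product entry T_{ij} = u_i * v_j.
We need i=3, j=2.
u_3 = -4, v_2 = 1
T_{3,2} = -4 * 1 = -4

-4


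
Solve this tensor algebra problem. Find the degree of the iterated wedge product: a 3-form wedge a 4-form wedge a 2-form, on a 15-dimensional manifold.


The degree of a wedge product is the sum of the degrees of the individual forms.
Degrees: 3, 4, 2
Total degree = 3 + 4 + 2 = 9

9


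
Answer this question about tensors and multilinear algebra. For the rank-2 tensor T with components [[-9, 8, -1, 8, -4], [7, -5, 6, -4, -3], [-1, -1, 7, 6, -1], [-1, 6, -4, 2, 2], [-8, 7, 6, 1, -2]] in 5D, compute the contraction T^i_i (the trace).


The contraction (trace) of a rank-2 tensor is the sum of its diagonal elements.
Diagonal entries: A[1,1] = -9, A[2,2] = -5, A[3,3] = 7, A[4,4] = 2, A[5,5] = -2
Tr(A) = -9 + -5 + 7 + 2 + -2 = -7

-7


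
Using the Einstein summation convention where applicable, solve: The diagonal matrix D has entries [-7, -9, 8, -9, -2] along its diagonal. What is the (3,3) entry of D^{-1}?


For a diagonal matrix, the inverse has entries (D^{-1})_{ii} = 1/d_{ii}.
The diagonal entries are: d_{11} = -7, d_{22} = -9, d_{33} = 8, d_{44} = -9, d_{55} = -2
We need (D^{-1})_{33} = 1/d_{33} = 1/8 = 1/8

1/8


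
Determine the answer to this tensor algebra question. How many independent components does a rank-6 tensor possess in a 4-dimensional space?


The number of components of a rank-r tensor in d dimensions is d^r.
Here d = 4 and r = 6.
4^6 = 4096

4096


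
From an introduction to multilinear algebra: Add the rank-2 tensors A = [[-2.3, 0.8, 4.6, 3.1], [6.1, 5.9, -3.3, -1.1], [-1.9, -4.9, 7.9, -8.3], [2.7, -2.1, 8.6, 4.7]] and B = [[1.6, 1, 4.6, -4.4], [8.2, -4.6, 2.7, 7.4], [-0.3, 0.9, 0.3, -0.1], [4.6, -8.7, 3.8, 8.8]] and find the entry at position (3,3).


Tensor addition is component-wise: (A + B)_{ij} = A_{ij} + B_{ij}.
A_{33} = 7.9
B_{33} = 0.3
(A + B)_{33} = 7.9 + 0.3 = 8.2

8.2


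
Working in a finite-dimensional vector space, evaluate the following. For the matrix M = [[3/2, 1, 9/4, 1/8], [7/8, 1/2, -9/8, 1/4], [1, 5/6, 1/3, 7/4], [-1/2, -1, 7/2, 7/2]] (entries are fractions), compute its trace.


The trace is the sum of diagonal entries.
Diagonal: M[1,1] = 3/2, M[2,2] = 1/2, M[3,3] = 1/3, M[4,4] = 7/2
Tr(M) = 3/2 + 1/2 + 1/3 + 7/2
Computing step by step:
After adding M[1,1]: 3/2
After adding M[2,2]: 2
After adding M[3,3]: 7/3
After adding M[4,4]: 35/6
Tr(M) = 35/6

35/6


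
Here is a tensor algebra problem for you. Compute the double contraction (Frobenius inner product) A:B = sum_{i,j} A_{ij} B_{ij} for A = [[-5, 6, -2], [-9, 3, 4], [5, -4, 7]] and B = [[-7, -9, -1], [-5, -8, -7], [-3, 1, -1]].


A:B = sum over all i,j of A_{ij} * B_{ij}.
Row 1: -5*-7=35, 6*-9=-54, -2*-1=2 => row sum = -17
Row 2: -9*-5=45, 3*-8=-24, 4*-7=-28 => row sum = -7
Row 3: 5*-3=-15, -4*1=-4, 7*-1=-7 => row sum = -26
Total = -17 + -7 + -26 = -50

-50


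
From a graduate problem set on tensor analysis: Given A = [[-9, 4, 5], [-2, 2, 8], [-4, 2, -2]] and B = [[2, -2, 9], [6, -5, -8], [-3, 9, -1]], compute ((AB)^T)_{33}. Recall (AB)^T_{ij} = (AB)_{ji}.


(AB)^T_{ij} = (AB)_{ji} = sum_k A_{jk} B_{ki}.
For i=3, j=3 we need (AB)_{33}:
A_{31} * B_{13} = -4 * 9 = -36
A_{32} * B_{23} = 2 * -8 = -16
A_{33} * B_{33} = -2 * -1 = 2
Sum = -36 + -16 + 2 = -50

-50


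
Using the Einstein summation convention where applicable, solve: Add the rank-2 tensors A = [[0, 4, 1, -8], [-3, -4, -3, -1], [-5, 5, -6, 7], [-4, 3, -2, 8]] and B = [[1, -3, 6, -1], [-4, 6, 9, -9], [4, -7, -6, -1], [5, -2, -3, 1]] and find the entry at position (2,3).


Tensor addition is component-wise: (A + B)_{ij} = A_{ij} + B_{ij}.
A_{23} = -3
B_{23} = 9
(A + B)_{23} = -3 + 9 = 6

6


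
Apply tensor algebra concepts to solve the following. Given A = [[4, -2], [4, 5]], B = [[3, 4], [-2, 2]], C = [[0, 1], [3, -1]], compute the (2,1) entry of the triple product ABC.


(ABC)_{21} = sum_m (AB)_{2m} C_{m1}. First compute row 2 of AB.
(AB)_{21} = 4*3 + 5*-2 = 2
(AB)_{22} = 4*4 + 5*2 = 26
Now contract with column 1 of C:
(AB)_{21} * C_{11} = 2 * 0 = 0
(AB)_{22} * C_{21} = 26 * 3 = 78
(ABC)_{21} = 0 + 78 = 78

78


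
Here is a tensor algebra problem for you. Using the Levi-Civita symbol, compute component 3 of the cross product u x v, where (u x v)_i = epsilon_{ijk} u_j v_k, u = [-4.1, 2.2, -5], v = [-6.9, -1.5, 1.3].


(u x v)_3 = sum_{j,k} epsilon_{3jk} u_j v_k. Only permutations of (1,2,3) contribute; the two non-zero terms are:
eps_{312} u_1 v_2 = 1 * -4.1 * -1.5 = 6.15
eps_{321} u_2 v_1 = -1 * 2.2 * -6.9 = 15.18
(u x v)_3 = 21.33

21.33


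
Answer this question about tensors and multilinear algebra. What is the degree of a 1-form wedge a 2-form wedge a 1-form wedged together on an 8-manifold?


The degree of a wedge product is the sum of the degrees of the individual forms.
Degrees: 1, 2, 1
Total degree = 1 + 2 + 1 = 4

4


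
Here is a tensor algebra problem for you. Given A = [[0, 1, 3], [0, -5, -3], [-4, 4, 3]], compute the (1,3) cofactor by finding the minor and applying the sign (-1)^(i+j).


To find cofactor C_{13}, delete row 1 and column 3.
The resulting 2x2 submatrix is: [[0, -5], [-4, 4]]
Minor M_{13} = 0*4 - -5*-4
  = 0 - 20 = -20
Sign = (-1)^(1+3) = (-1)^4 = 1
Cofactor C_{13} = 1 * -20 = -20

-20


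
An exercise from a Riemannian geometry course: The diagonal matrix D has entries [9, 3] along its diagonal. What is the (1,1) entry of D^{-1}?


For a diagonal matrix, the inverse has entries (D^{-1})_{ii} = 1/d_{ii}.
The diagonal entries are: d_{11} = 9, d_{22} = 3
We need (D^{-1})_{11} = 1/d_{11} = 1/9 = 1/9

1/9


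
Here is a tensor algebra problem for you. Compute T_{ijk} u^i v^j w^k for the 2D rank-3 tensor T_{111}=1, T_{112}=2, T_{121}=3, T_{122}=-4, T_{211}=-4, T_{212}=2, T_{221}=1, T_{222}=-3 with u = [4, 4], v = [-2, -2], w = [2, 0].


S = sum over i,j,k of T_{ijk} u_i v_j w_k. Expanding all 8 terms:
T_{111}*u_1*v_1*w_1 = 1*4*-2*2 = -16  (running total: -16)
T_{112}*u_1*v_1*w_2 = 2*4*-2*0 = 0  (running total: -16)
T_{121}*u_1*v_2*w_1 = 3*4*-2*2 = -48  (running total: -64)
T_{122}*u_1*v_2*w_2 = -4*4*-2*0 = 0  (running total: -64)
T_{211}*u_2*v_1*w_1 = -4*4*-2*2 = 64  (running total: 0)
T_{212}*u_2*v_1*w_2 = 2*4*-2*0 = 0  (running total: 0)
T_{221}*u_2*v_2*w_1 = 1*4*-2*2 = -16  (running total: -16)
T_{222}*u_2*v_2*w_2 = -3*4*-2*0 = 0  (running total: -16)
S = -16

-16


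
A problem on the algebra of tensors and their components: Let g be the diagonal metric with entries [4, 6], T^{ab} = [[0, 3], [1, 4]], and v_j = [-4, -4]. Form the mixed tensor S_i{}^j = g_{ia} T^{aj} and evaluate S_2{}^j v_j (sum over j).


Step 1: lower the first index. For a diagonal metric, g_{ia} T^{aj} = g_{ii} T^{ij} (no sum on i).
g_{22} = 6
S_2{}^1 = 6 * T^{21} = 6 * 1 = 6
S_2{}^2 = 6 * T^{22} = 6 * 4 = 24
Step 2: contract S_2{}^j with v_j.
S_2{}^1 * v_1 = 6 * -4 = -24
S_2{}^2 * v_2 = 24 * -4 = -96
Result = -24 + -96 = -120

-120


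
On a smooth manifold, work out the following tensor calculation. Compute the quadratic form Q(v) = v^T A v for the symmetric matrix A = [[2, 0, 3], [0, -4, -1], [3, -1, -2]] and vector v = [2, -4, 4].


First compute Av:
(Av)_1 = 2*2 + 0*-4 + 3*4 = 16
(Av)_2 = 0*2 + -4*-4 + -1*4 = 12
(Av)_3 = 3*2 + -1*-4 + -2*4 = 2
Av = [16, 12, 2]
Then v^T (Av) = 2*16 + -4*12 + 4*2
= 32 + -48 + 8 = -8

-8


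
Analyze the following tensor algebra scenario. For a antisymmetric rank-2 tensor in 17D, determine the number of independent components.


A antisymmetric rank-2 tensor in d dimensions has d(d-1)/2 independent components.
d = 17
d(d-1)/2 = 17 * 16 / 2 = 272 / 2 = 136

136


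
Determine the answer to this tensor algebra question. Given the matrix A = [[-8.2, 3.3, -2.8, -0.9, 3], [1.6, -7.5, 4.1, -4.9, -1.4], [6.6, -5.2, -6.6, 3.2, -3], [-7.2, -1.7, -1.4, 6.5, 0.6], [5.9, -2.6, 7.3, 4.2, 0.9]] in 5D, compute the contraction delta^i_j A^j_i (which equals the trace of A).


The contraction (trace) of a rank-2 tensor is the sum of its diagonal elements.
Diagonal entries: A[1,1] = -8.2, A[2,2] = -7.5, A[3,3] = -6.6, A[4,4] = 6.5, A[5,5] = 0.9
Tr(A) = -8.2 + -7.5 + -6.6 + 6.5 + 0.9 = -14.9

-14.9


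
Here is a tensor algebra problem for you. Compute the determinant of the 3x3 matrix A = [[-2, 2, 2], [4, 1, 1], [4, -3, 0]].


Expanding along the first row, det(A) = a11*M_11 - a12*M_12 + a13*M_13, where M_1j is the (1,j) minor.
Minor M_11 = 1*0 - 1*-3 = 3
Minor M_12 = 4*0 - 1*4 = -4
Minor M_13 = 4*-3 - 1*4 = -16
det = -2*(3) - 2*(-4) + 2*(-16)
    = -6 - -8 + -32
    = -30

-30


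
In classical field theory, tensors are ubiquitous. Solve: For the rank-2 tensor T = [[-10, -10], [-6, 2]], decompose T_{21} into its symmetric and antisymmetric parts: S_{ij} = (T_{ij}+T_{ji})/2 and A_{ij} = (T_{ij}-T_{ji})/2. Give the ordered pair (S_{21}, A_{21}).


T_{21} = -6
T_{12} = -10
S_{21} = (-6 + -10)/2 = -16/2 = -8
A_{21} = (-6 - -10)/2 = 4/2 = 2
Check: S + A = -8 + 2 = -6 = T_{21}.

(-8, 2)


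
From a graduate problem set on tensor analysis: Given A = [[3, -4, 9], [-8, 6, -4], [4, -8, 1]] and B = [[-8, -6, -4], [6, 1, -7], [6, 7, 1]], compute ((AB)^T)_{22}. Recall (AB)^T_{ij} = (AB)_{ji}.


(AB)^T_{ij} = (AB)_{ji} = sum_k A_{jk} B_{ki}.
For i=2, j=2 we need (AB)_{22}:
A_{21} * B_{12} = -8 * -6 = 48
A_{22} * B_{22} = 6 * 1 = 6
A_{23} * B_{32} = -4 * 7 = -28
Sum = 48 + 6 + -28 = 26

26


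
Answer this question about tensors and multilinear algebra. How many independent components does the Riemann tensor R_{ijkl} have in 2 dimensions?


The Riemann tensor in d dimensions has d^2(d^2 - 1)/12 independent components.
d = 2, so d^2 = 4
d^2 - 1 = 3
d^2(d^2 - 1) = 4 * 3 = 12
Divide by 12: 12 / 12 = 1

1


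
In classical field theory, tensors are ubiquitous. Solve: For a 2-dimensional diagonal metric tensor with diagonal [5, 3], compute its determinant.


For a diagonal metric, the determinant is the product of diagonal entries.
Diagonal entries: 5, 3
det(g) = 5 * 3 = 15

15


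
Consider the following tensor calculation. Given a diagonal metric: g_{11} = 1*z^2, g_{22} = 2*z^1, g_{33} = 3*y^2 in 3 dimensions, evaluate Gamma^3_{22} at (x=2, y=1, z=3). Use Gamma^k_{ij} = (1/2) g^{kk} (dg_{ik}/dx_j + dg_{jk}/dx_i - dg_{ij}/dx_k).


For a diagonal metric, Gamma^k_{ij} = (1/2) g^{kk} (dg_{ik}/dx_j + dg_{jk}/dx_i - dg_{ij}/dx_k).
The metric is diagonal, so g_{ab} = 0 for a != b.
At the given point: g_{11} = 9, g_{22} = 6, g_{33} = 3
g^{33} = 1/3
dg_{23}/dx_2 = 0 (off-diagonal)
dg_{23}/dx_2 = 0 (off-diagonal)
dg_{22}/dx_3 = dg_{22}/dx_3 = 2
Numerator = 0 + 0 - 2 = -2
Gamma^3_{22} = -2 / (2 * 3) = -1/3

-1/3


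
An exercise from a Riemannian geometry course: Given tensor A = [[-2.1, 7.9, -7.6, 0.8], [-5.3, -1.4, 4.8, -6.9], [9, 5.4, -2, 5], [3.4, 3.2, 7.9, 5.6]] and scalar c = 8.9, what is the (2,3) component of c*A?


Scalar multiplication: (cA)_{ij} = c * A_{ij}.
c = 8.9
A_{23} = 4.8
(cA)_{23} = 8.9 * 4.8 = 42.72

42.72


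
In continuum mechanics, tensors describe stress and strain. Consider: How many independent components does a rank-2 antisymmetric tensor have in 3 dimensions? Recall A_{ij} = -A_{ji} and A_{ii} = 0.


An antisymmetric rank-2 tensor satisfies A_{ij} = -A_{ji}, so diagonal entries are zero.
The independent components are the upper-triangular entries: C(n, 2) = n(n-1)/2.
n = 3
C(3, 2) = 3 * 2 / 2 = 6 / 2 = 3

3


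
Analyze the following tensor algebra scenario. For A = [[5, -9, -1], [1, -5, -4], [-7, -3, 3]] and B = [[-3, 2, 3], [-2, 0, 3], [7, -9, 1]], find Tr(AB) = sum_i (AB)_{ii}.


Tr(AB) = sum_i (AB)_{ii} where (AB)_{ii} = sum_k A_{ik} B_{ki}.
(AB)_{11} = 5*-3 + -9*-2 + -1*7 = -4
(AB)_{22} = 1*2 + -5*0 + -4*-9 = 38
(AB)_{33} = -7*3 + -3*3 + 3*1 = -27
Tr(AB) = -4 + 38 + -27 = 7

7


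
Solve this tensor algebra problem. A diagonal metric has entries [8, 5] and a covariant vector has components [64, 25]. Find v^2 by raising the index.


To raise an index with a diagonal metric: v^i = v_i / g_{ii}.
For index 2: v_2 = 25, g_{22} = 5
v^2 = 25 / 5 = 5

5


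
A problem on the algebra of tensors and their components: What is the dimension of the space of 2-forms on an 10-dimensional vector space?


The dimension of the space of p-forms on an n-dimensional space is C(n, p).
n = 10, p = 2
C(10, 2) = 10! / (2! * 8!) = 45

45


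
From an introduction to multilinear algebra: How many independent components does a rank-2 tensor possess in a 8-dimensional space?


The number of components of a rank-r tensor in d dimensions is d^r.
Here d = 8 and r = 2.
8^2 = 64

64


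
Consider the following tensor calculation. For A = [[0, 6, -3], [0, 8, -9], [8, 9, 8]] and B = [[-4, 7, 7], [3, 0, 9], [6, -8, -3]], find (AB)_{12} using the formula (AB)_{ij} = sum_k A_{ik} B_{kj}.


(AB)_{ij} = sum_k A_{ik} B_{kj}.
For i=1, j=2:
A_{11} * B_{12} = 0 * 7 = 0
A_{12} * B_{22} = 6 * 0 = 0
A_{13} * B_{32} = -3 * -8 = 24
Sum = 0 + 0 + 24 = 24

24


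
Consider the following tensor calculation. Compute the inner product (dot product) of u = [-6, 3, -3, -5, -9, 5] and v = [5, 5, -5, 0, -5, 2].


The inner product u . v = sum of u_i * v_i.
Term-by-term: -6 * 5, 3 * 5, -3 * -5, -5 * 0, -9 * -5, 5 * 2
Products: -30, 15, 15, 0, 45, 10
Sum = -30 + 15 + 15 + 0 + 45 + 10 = 55

55


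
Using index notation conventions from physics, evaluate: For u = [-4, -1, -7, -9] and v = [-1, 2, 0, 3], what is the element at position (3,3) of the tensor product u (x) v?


The outer product entry T_{ij} = u_i * v_j.
We need i=3, j=3.
u_3 = -7, v_3 = 0
T_{3,3} = -7 * 0 = 0

0


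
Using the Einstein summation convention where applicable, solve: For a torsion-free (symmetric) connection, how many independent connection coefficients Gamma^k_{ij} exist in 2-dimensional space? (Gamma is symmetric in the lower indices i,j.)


Christoffel symbols Gamma^k_{ij} are symmetric in i,j, so there are d * d(d+1)/2 independent symbols.
d = 2
d(d+1)/2 = 2 * 3 / 2 = 3
Total = 2 * 3 = 6

6


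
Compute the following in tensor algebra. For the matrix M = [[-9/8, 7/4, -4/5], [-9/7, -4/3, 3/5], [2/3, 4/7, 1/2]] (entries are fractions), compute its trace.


The trace is the sum of diagonal entries.
Diagonal: M[1,1] = -9/8, M[2,2] = -4/3, M[3,3] = 1/2
Tr(M) = -9/8 + -4/3 + 1/2
Computing step by step:
After adding M[1,1]: -9/8
After adding M[2,2]: -59/24
After adding M[3,3]: -47/24
Tr(M) = -47/24

-47/24


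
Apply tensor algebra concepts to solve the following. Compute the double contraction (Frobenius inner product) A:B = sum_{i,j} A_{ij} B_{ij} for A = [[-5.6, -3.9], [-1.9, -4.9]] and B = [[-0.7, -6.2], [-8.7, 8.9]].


A:B = sum over all i,j of A_{ij} * B_{ij}.
Row 1: -5.6*-0.7=3.92, -3.9*-6.2=24.18 => row sum = 28.1
Row 2: -1.9*-8.7=16.53, -4.9*8.9=-43.61 => row sum = -27.08
Total = 28.1 + -27.08 = 1.02

1.02


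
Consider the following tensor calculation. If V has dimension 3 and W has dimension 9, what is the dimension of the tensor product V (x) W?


The dimension of a tensor product is the product of dimensions.
dim(V) = 3, dim(W) = 9
dim(V (x) W) = 3 * 9 = 27

27


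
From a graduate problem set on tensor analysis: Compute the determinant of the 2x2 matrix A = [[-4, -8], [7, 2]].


For a 2x2 matrix [[a, b], [c, d]], det = a*d - b*c.
a = -4, b = -8, c = 7, d = 2
a*d = -4 * 2 = -8
b*c = -8 * 7 = -56
det = -8 - -56 = 48

48


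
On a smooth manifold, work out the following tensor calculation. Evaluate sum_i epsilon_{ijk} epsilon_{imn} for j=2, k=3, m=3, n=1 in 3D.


Using the identity: epsilon_{ijk} epsilon_{imn} = delta_{jm} delta_{kn} - delta_{jn} delta_{km}.
delta_{23} = 0
delta_{31} = 0
delta_{21} = 0
delta_{33} = 1
Result = 0 * 0 - 0 * 1 = 0 - 0 = 0

0


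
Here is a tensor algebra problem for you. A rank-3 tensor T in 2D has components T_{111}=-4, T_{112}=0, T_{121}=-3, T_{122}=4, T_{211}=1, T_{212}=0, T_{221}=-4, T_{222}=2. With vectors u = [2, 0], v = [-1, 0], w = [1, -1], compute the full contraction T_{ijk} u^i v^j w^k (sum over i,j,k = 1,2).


S = sum over i,j,k of T_{ijk} u_i v_j w_k. Expanding all 8 terms:
T_{111}*u_1*v_1*w_1 = -4*2*-1*1 = 8  (running total: 8)
T_{112}*u_1*v_1*w_2 = 0*2*-1*-1 = 0  (running total: 8)
T_{121}*u_1*v_2*w_1 = -3*2*0*1 = 0  (running total: 8)
T_{122}*u_1*v_2*w_2 = 4*2*0*-1 = 0  (running total: 8)
T_{211}*u_2*v_1*w_1 = 1*0*-1*1 = 0  (running total: 8)
T_{212}*u_2*v_1*w_2 = 0*0*-1*-1 = 0  (running total: 8)
T_{221}*u_2*v_2*w_1 = -4*0*0*1 = 0  (running total: 8)
T_{222}*u_2*v_2*w_2 = 2*0*0*-1 = 0  (running total: 8)
S = 8

8


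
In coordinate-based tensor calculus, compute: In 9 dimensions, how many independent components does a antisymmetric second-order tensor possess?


A antisymmetric rank-2 tensor in d dimensions has d(d-1)/2 independent components.
d = 9
d(d-1)/2 = 9 * 8 / 2 = 72 / 2 = 36

36


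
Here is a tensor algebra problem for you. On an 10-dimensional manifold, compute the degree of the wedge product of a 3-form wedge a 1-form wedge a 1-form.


The degree of a wedge product is the sum of the degrees of the individual forms.
Degrees: 3, 1, 1
Total degree = 3 + 1 + 1 = 5

5


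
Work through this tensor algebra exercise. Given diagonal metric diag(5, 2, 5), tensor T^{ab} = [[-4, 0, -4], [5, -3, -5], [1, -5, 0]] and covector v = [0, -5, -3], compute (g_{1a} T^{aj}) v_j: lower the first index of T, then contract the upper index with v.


Step 1: lower the first index. For a diagonal metric, g_{ia} T^{aj} = g_{ii} T^{ij} (no sum on i).
g_{11} = 5
S_1{}^1 = 5 * T^{11} = 5 * -4 = -20
S_1{}^2 = 5 * T^{12} = 5 * 0 = 0
S_1{}^3 = 5 * T^{13} = 5 * -4 = -20
Step 2: contract S_1{}^j with v_j.
S_1{}^1 * v_1 = -20 * 0 = 0
S_1{}^2 * v_2 = 0 * -5 = 0
S_1{}^3 * v_3 = -20 * -3 = 60
Result = 0 + 0 + 60 = 60

60


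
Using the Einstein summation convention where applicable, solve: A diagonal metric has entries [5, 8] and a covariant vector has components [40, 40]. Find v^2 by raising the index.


To raise an index with a diagonal metric: v^i = v_i / g_{ii}.
For index 2: v_2 = 40, g_{22} = 8
v^2 = 40 / 8 = 5

5


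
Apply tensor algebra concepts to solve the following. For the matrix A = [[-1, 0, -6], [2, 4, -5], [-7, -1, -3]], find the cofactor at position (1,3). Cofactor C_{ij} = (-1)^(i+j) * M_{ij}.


To find cofactor C_{13}, delete row 1 and column 3.
The resulting 2x2 submatrix is: [[2, 4], [-7, -1]]
Minor M_{13} = 2*-1 - 4*-7
  = -2 - -28 = 26
Sign = (-1)^(1+3) = (-1)^4 = 1
Cofactor C_{13} = 1 * 26 = 26

26


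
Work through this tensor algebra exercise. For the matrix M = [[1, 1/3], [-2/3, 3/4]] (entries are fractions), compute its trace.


The trace is the sum of diagonal entries.
Diagonal: M[1,1] = 1, M[2,2] = 3/4
Tr(M) = 1 + 3/4
Computing step by step:
After adding M[1,1]: 1
After adding M[2,2]: 7/4
Tr(M) = 7/4

7/4


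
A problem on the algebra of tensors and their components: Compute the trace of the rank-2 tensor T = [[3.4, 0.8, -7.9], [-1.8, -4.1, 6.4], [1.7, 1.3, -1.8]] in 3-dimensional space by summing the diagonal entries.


The contraction (trace) of a rank-2 tensor is the sum of its diagonal elements.
Diagonal entries: A[1,1] = 3.4, A[2,2] = -4.1, A[3,3] = -1.8
Tr(A) = 3.4 + -4.1 + -1.8 = -2.5

-2.5


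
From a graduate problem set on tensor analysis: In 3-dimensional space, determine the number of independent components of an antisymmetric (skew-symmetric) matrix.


An antisymmetric rank-2 tensor satisfies A_{ij} = -A_{ji}, so diagonal entries are zero.
The independent components are the upper-triangular entries: C(n, 2) = n(n-1)/2.
n = 3
C(3, 2) = 3 * 2 / 2 = 6 / 2 = 3

3


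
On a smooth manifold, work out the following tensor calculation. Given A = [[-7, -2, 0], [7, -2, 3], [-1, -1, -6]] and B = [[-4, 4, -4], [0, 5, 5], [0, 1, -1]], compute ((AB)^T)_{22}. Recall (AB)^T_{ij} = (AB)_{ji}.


(AB)^T_{ij} = (AB)_{ji} = sum_k A_{jk} B_{ki}.
For i=2, j=2 we need (AB)_{22}:
A_{21} * B_{12} = 7 * 4 = 28
A_{22} * B_{22} = -2 * 5 = -10
A_{23} * B_{32} = 3 * 1 = 3
Sum = 28 + -10 + 3 = 21

21


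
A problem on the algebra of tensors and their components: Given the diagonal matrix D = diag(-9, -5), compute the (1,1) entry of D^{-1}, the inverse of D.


For a diagonal matrix, the inverse has entries (D^{-1})_{ii} = 1/d_{ii}.
The diagonal entries are: d_{11} = -9, d_{22} = -5
We need (D^{-1})_{11} = 1/d_{11} = 1/-9 = -1/9

-1/9


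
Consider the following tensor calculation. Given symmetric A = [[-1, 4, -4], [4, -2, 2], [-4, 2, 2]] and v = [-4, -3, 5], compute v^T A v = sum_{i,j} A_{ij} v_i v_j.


First compute Av:
(Av)_1 = -1*-4 + 4*-3 + -4*5 = -28
(Av)_2 = 4*-4 + -2*-3 + 2*5 = 0
(Av)_3 = -4*-4 + 2*-3 + 2*5 = 20
Av = [-28, 0, 20]
Then v^T (Av) = -4*-28 + -3*0 + 5*20
= 112 + 0 + 100 = 212

212


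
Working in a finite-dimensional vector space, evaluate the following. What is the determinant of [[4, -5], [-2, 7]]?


For a 2x2 matrix [[a, b], [c, d]], det = a*d - b*c.
a = 4, b = -5, c = -2, d = 7
a*d = 4 * 7 = 28
b*c = -5 * -2 = 10
det = 28 - 10 = 18

18


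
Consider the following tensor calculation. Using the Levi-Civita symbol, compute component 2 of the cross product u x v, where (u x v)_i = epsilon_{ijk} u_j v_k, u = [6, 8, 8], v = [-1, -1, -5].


(u x v)_2 = sum_{j,k} epsilon_{2jk} u_j v_k. Only permutations of (1,2,3) contribute; the two non-zero terms are:
eps_{213} u_1 v_3 = -1 * 6 * -5 = 30
eps_{231} u_3 v_1 = 1 * 8 * -1 = -8
(u x v)_2 = 22

22


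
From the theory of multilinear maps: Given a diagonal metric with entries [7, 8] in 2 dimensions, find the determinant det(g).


For a diagonal metric, the determinant is the product of diagonal entries.
Diagonal entries: 7, 8
det(g) = 7 * 8 = 56

56


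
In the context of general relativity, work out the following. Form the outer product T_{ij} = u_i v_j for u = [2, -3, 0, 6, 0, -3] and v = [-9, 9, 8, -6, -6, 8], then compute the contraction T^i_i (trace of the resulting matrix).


The outer product gives T_{ij} = u_i v_j.
The trace (contraction) is Tr(T) = sum_i T_{ii} = sum_i u_i v_i.
Diagonal entries:
T_{11} = u_1 * v_1 = 2 * -9 = -18
T_{22} = u_2 * v_2 = -3 * 9 = -27
T_{33} = u_3 * v_3 = 0 * 8 = 0
T_{44} = u_4 * v_4 = 6 * -6 = -36
T_{55} = u_5 * v_5 = 0 * -6 = 0
T_{66} = u_6 * v_6 = -3 * 8 = -24
Tr(T) = -18 + -27 + 0 + -36 + 0 + -24 = -105

-105


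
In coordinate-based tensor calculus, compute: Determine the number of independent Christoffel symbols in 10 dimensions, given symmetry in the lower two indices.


Christoffel symbols Gamma^k_{ij} are symmetric in i,j, so there are d * d(d+1)/2 independent symbols.
d = 10
d(d+1)/2 = 10 * 11 / 2 = 55
Total = 10 * 55 = 550

550


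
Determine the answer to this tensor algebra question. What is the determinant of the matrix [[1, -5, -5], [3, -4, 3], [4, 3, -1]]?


Expanding along the first row, det(A) = a11*M_11 - a12*M_12 + a13*M_13, where M_1j is the (1,j) minor.
Minor M_11 = -4*-1 - 3*3 = -5
Minor M_12 = 3*-1 - 3*4 = -15
Minor M_13 = 3*3 - -4*4 = 25
det = 1*(-5) - -5*(-15) + -5*(25)
    = -5 - 75 + -125
    = -205

-205


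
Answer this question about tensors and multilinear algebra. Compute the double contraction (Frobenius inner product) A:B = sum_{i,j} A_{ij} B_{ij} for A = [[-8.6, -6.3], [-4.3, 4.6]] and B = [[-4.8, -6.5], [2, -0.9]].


A:B = sum over all i,j of A_{ij} * B_{ij}.
Row 1: -8.6*-4.8=41.28, -6.3*-6.5=40.95 => row sum = 82.23
Row 2: -4.3*2=-8.6, 4.6*-0.9=-4.14 => row sum = -12.74
Total = 82.23 + -12.74 = 69.49

69.49


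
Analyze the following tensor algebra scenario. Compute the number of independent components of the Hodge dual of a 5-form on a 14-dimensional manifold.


The Hodge dual of a p-form on an n-dimensional manifold is an (n-p)-form.
n = 14, p = 5, so dual degree = 14 - 5 = 9
The number of components is C(n, n-p) = C(14, 9) = 2002

2002


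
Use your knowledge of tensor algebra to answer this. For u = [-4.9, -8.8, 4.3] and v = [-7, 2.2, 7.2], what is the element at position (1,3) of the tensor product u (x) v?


The outer product entry T_{ij} = u_i * v_j.
We need i=1, j=3.
u_1 = -4.9, v_3 = 7.2
T_{1,3} = -4.9 * 7.2 = -35.28

-35.28


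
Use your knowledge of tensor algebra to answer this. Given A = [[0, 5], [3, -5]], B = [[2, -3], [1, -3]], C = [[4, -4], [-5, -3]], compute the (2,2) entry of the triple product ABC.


(ABC)_{22} = sum_m (AB)_{2m} C_{m2}. First compute row 2 of AB.
(AB)_{21} = 3*2 + -5*1 = 1
(AB)_{22} = 3*-3 + -5*-3 = 6
Now contract with column 2 of C:
(AB)_{21} * C_{12} = 1 * -4 = -4
(AB)_{22} * C_{22} = 6 * -3 = -18
(ABC)_{22} = -4 + -18 = -22

-22


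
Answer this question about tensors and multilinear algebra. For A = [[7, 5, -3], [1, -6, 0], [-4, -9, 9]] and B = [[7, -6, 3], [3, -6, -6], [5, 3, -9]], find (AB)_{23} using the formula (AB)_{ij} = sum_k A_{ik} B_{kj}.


(AB)_{ij} = sum_k A_{ik} B_{kj}.
For i=2, j=3:
A_{21} * B_{13} = 1 * 3 = 3
A_{22} * B_{23} = -6 * -6 = 36
A_{23} * B_{33} = 0 * -9 = 0
Sum = 3 + 36 + 0 = 39

39


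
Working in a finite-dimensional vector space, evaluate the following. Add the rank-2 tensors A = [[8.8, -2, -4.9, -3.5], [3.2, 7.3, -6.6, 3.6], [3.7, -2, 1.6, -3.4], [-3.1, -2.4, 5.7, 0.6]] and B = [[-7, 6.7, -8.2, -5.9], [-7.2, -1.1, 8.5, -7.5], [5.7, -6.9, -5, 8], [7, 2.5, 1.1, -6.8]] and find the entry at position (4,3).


Tensor addition is component-wise: (A + B)_{ij} = A_{ij} + B_{ij}.
A_{43} = 5.7
B_{43} = 1.1
(A + B)_{43} = 5.7 + 1.1 = 6.8

6.8


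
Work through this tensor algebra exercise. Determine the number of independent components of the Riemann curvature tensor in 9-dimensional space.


The Riemann tensor in d dimensions has d^2(d^2 - 1)/12 independent components.
d = 9, so d^2 = 81
d^2 - 1 = 80
d^2(d^2 - 1) = 81 * 80 = 6480
Divide by 12: 6480 / 12 = 540

540


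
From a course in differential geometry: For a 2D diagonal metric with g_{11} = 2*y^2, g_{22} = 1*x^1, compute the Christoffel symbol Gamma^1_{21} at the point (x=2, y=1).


For a diagonal metric, Gamma^k_{ij} = (1/2) g^{kk} (dg_{ik}/dx_j + dg_{jk}/dx_i - dg_{ij}/dx_k).
The metric is diagonal, so g_{ab} = 0 for a != b.
At the given point: g_{11} = 2, g_{22} = 2
g^{11} = 1/2
dg_{21}/dx_1 = 0 (off-diagonal)
dg_{11}/dx_2 = dg_{11}/dx_2 = 4
dg_{21}/dx_1 = 0 (off-diagonal)
Numerator = 0 + 4 - 0 = 4
Gamma^1_{21} = 4 / (2 * 2) = 1

1


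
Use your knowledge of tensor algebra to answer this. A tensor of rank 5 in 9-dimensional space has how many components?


The number of components of a rank-r tensor in d dimensions is d^r.
Here d = 9 and r = 5.
9^5 = 59049

59049


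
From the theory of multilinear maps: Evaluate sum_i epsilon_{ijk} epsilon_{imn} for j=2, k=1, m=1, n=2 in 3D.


Using the identity: epsilon_{ijk} epsilon_{imn} = delta_{jm} delta_{kn} - delta_{jn} delta_{km}.
delta_{21} = 0
delta_{12} = 0
delta_{22} = 1
delta_{11} = 1
Result = 0 * 0 - 1 * 1 = 0 - 1 = -1

-1


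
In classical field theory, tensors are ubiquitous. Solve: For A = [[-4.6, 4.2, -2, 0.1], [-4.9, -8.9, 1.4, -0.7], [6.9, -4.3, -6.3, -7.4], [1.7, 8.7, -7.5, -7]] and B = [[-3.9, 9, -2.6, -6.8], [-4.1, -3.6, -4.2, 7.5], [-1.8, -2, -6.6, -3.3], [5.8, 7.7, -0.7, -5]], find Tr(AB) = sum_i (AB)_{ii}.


Tr(AB) = sum_i (AB)_{ii} where (AB)_{ii} = sum_k A_{ik} B_{ki}.
(AB)_{11} = -4.6*-3.9 + 4.2*-4.1 + -2*-1.8 + 0.1*5.8 = 4.9
(AB)_{22} = -4.9*9 + -8.9*-3.6 + 1.4*-2 + -0.7*7.7 = -20.25
(AB)_{33} = 6.9*-2.6 + -4.3*-4.2 + -6.3*-6.6 + -7.4*-0.7 = 46.88
(AB)_{44} = 1.7*-6.8 + 8.7*7.5 + -7.5*-3.3 + -7*-5 = 113.44
Tr(AB) = 4.9 + -20.25 + 46.88 + 113.44 = 144.97

144.97


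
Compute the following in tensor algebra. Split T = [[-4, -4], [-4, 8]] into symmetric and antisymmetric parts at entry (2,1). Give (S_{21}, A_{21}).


T_{21} = -4
T_{12} = -4
S_{21} = (-4 + -4)/2 = -8/2 = -4
A_{21} = (-4 - -4)/2 = 0/2 = 0
Check: S + A = -4 + 0 = -4 = T_{21}.

(-4, 0)


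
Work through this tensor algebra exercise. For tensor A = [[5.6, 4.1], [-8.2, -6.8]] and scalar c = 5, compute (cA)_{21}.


Scalar multiplication: (cA)_{ij} = c * A_{ij}.
c = 5
A_{21} = -8.2
(cA)_{21} = 5 * -8.2 = -41

-41


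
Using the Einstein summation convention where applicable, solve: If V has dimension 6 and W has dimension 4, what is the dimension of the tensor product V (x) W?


The dimension of a tensor product is the product of dimensions.
dim(V) = 6, dim(W) = 4
dim(V (x) W) = 6 * 4 = 24

24


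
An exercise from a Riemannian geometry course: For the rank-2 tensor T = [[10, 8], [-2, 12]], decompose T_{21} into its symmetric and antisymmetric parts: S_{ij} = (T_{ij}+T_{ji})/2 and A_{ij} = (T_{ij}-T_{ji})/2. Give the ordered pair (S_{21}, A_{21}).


T_{21} = -2
T_{12} = 8
S_{21} = (-2 + 8)/2 = 6/2 = 3
A_{21} = (-2 - 8)/2 = -10/2 = -5
Check: S + A = 3 + -5 = -2 = T_{21}.

(3, -5)


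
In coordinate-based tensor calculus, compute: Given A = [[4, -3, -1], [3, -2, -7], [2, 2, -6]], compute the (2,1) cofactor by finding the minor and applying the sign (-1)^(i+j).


To find cofactor C_{21}, delete row 2 and column 1.
The resulting 2x2 submatrix is: [[-3, -1], [2, -6]]
Minor M_{21} = -3*-6 - -1*2
  = 18 - -2 = 20
Sign = (-1)^(2+1) = (-1)^3 = -1
Cofactor C_{21} = -1 * 20 = -20

-20


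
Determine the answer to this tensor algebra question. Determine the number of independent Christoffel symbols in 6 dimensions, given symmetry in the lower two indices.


Christoffel symbols Gamma^k_{ij} are symmetric in i,j, so there are d * d(d+1)/2 independent symbols.
d = 6
d(d+1)/2 = 6 * 7 / 2 = 21
Total = 6 * 21 = 126

126


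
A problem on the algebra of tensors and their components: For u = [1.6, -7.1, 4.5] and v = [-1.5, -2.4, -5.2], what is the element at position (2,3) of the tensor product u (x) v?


The outer product entry T_{ij} = u_i * v_j.
We need i=2, j=3.
u_2 = -7.1, v_3 = -5.2
T_{2,3} = -7.1 * -5.2 = 36.92

36.92


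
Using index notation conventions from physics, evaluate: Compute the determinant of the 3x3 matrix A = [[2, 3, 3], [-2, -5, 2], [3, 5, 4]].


Expanding along the first row, det(A) = a11*M_11 - a12*M_12 + a13*M_13, where M_1j is the (1,j) minor.
Minor M_11 = -5*4 - 2*5 = -30
Minor M_12 = -2*4 - 2*3 = -14
Minor M_13 = -2*5 - -5*3 = 5
det = 2*(-30) - 3*(-14) + 3*(5)
    = -60 - -42 + 15
    = -3

-3


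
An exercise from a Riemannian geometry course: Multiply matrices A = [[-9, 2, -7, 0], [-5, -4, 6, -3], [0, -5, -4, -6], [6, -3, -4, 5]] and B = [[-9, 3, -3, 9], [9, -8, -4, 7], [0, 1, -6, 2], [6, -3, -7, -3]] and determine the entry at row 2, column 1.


(AB)_{ij} = sum_k A_{ik} B_{kj}.
For i=2, j=1:
A_{21} * B_{11} = -5 * -9 = 45
A_{22} * B_{21} = -4 * 9 = -36
A_{23} * B_{31} = 6 * 0 = 0
A_{24} * B_{41} = -3 * 6 = -18
Sum = 45 + -36 + 0 + -18 = -9

-9


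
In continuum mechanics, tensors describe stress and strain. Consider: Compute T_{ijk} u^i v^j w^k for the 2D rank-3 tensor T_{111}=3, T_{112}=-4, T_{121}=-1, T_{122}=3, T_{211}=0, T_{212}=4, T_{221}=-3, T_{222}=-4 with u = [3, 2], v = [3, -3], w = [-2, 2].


S = sum over i,j,k of T_{ijk} u_i v_j w_k. Expanding all 8 terms:
T_{111}*u_1*v_1*w_1 = 3*3*3*-2 = -54  (running total: -54)
T_{112}*u_1*v_1*w_2 = -4*3*3*2 = -72  (running total: -126)
T_{121}*u_1*v_2*w_1 = -1*3*-3*-2 = -18  (running total: -144)
T_{122}*u_1*v_2*w_2 = 3*3*-3*2 = -54  (running total: -198)
T_{211}*u_2*v_1*w_1 = 0*2*3*-2 = 0  (running total: -198)
T_{212}*u_2*v_1*w_2 = 4*2*3*2 = 48  (running total: -150)
T_{221}*u_2*v_2*w_1 = -3*2*-3*-2 = -36  (running total: -186)
T_{222}*u_2*v_2*w_2 = -4*2*-3*2 = 48  (running total: -138)
S = -138

-138


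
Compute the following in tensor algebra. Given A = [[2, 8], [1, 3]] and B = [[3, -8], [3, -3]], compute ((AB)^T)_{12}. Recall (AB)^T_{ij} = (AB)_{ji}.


(AB)^T_{ij} = (AB)_{ji} = sum_k A_{jk} B_{ki}.
For i=1, j=2 we need (AB)_{21}:
A_{21} * B_{11} = 1 * 3 = 3
A_{22} * B_{21} = 3 * 3 = 9
Sum = 3 + 9 = 12

12


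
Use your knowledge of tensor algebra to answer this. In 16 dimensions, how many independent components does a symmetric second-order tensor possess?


A symmetric rank-2 tensor in d dimensions has d(d+1)/2 independent components.
d = 16
d(d+1)/2 = 16 * 17 / 2 = 272 / 2 = 136

136


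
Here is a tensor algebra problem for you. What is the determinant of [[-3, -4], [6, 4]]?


For a 2x2 matrix [[a, b], [c, d]], det = a*d - b*c.
a = -3, b = -4, c = 6, d = 4
a*d = -3 * 4 = -12
b*c = -4 * 6 = -24
det = -12 - -24 = 12

12


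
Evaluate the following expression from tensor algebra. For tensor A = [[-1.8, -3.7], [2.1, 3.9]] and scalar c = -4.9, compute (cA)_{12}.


Scalar multiplication: (cA)_{ij} = c * A_{ij}.
c = -4.9
A_{12} = -3.7
(cA)_{12} = -4.9 * -3.7 = 18.13

18.13


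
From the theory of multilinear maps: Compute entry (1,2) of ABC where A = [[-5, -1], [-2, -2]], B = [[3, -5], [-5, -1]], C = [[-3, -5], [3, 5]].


(ABC)_{12} = sum_m (AB)_{1m} C_{m2}. First compute row 1 of AB.
(AB)_{11} = -5*3 + -1*-5 = -10
(AB)_{12} = -5*-5 + -1*-1 = 26
Now contract with column 2 of C:
(AB)_{11} * C_{12} = -10 * -5 = 50
(AB)_{12} * C_{22} = 26 * 5 = 130
(ABC)_{12} = 50 + 130 = 180

180


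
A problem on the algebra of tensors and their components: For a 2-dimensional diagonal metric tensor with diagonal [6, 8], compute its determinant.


For a diagonal metric, the determinant is the product of diagonal entries.
Diagonal entries: 6, 8
det(g) = 6 * 8 = 48

48


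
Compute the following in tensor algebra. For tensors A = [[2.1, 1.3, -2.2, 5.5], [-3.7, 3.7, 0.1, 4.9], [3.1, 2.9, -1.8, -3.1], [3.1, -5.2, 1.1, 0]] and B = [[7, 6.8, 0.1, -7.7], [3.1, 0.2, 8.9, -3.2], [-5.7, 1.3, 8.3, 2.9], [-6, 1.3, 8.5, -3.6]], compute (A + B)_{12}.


Tensor addition is component-wise: (A + B)_{ij} = A_{ij} + B_{ij}.
A_{12} = 1.3
B_{12} = 6.8
(A + B)_{12} = 1.3 + 6.8 = 8.1

8.1


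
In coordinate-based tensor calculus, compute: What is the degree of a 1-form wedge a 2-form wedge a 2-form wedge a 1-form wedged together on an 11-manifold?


The degree of a wedge product is the sum of the degrees of the individual forms.
Degrees: 1, 2, 2, 1
Total degree = 1 + 2 + 2 + 1 = 6

6


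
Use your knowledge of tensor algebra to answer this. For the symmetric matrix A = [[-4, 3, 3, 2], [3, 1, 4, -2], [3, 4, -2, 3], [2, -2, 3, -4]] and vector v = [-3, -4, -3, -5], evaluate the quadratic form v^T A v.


First compute Av:
(Av)_1 = -4*-3 + 3*-4 + 3*-3 + 2*-5 = -19
(Av)_2 = 3*-3 + 1*-4 + 4*-3 + -2*-5 = -15
(Av)_3 = 3*-3 + 4*-4 + -2*-3 + 3*-5 = -34
(Av)_4 = 2*-3 + -2*-4 + 3*-3 + -4*-5 = 13
Av = [-19, -15, -34, 13]
Then v^T (Av) = -3*-19 + -4*-15 + -3*-34 + -5*13
= 57 + 60 + 102 + -65 = 154

154


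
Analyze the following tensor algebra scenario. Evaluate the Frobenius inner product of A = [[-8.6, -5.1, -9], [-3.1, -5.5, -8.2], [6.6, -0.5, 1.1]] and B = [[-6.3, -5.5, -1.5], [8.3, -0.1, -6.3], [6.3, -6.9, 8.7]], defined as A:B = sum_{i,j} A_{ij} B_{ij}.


A:B = sum over all i,j of A_{ij} * B_{ij}.
Row 1: -8.6*-6.3=54.18, -5.1*-5.5=28.05, -9*-1.5=13.5 => row sum = 95.73
Row 2: -3.1*8.3=-25.73, -5.5*-0.1=0.55, -8.2*-6.3=51.66 => row sum = 26.48
Row 3: 6.6*6.3=41.58, -0.5*-6.9=3.45, 1.1*8.7=9.57 => row sum = 54.6
Total = 95.73 + 26.48 + 54.6 = 176.81

176.81
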